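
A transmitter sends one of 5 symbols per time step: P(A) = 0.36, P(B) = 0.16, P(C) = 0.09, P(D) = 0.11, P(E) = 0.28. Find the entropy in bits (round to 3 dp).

2.131 bits

H = −Σ pᵢ log₂ pᵢ.
−0.36·log₂(0.36) = 0.5306
−0.16·log₂(0.16) = 0.4230
−0.09·log₂(0.09) = 0.3127
−0.11·log₂(0.11) = 0.3503
−0.28·log₂(0.28) = 0.5142
Sum ≈ 2.1308 → 2.131 bits.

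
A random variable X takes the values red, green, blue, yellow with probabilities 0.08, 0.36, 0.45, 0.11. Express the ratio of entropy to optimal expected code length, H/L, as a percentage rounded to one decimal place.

97.2%

Entropy H = −Σ p log₂ p ≈ 1.6908 bits.
Huffman merges: 2/25+11/100→19/100; 19/100+9/25→11/20; 9/20+11/20→1. L = 87/50 ≈ 1.7400.
Efficiency = H/L = 1.6908/1.7400 = 97.2%.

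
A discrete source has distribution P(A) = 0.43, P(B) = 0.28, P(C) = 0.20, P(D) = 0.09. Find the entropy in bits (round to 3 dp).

1.815 bits

H = −Σ pᵢ log₂ pᵢ.
−0.43·log₂(0.43) = 0.5236
−0.28·log₂(0.28) = 0.5142
−0.20·log₂(0.20) = 0.4644
−0.09·log₂(0.09) = 0.3127
Sum ≈ 1.8148 → 1.815 bits.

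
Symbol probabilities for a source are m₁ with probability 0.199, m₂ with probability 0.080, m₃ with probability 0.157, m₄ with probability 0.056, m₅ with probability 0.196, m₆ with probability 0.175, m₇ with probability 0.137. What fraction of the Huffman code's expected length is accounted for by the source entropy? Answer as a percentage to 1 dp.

98.5%

Entropy H = −Σ p log₂ p ≈ 2.7010 bits.
Huffman merges: 7/125+2/25→17/125; 17/125+137/1000→273/1000; 157/1000+7/40→83/250; 49/250+199/1000→79/200; 273/1000+83/250→121/200; 79/200+121/200→1. L = 2741/1000 ≈ 2.7410.
Efficiency = H/L = 2.7010/2.7410 = 98.5%.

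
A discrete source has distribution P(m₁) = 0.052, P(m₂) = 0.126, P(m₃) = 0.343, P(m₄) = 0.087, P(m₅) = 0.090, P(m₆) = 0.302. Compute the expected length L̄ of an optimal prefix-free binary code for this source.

2.355 bits/symbol

Repeatedly combine the two least-probable nodes; the expected code length is the sum of the merged weights.
merge 13/250 + 87/1000 → 139/1000
merge 9/100 + 63/500 → 27/125
merge 139/1000 + 27/125 → 71/200
merge 151/500 + 343/1000 → 129/200
merge 71/200 + 129/200 → 1
L = 139/1000 + 27/125 + 71/200 + 129/200 + 1 = 471/200 = 2.355 bits/symbol.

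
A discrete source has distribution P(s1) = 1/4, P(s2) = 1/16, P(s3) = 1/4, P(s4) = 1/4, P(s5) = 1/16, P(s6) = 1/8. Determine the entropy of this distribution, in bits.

2.375 bits

Each probability is a power of 1/2, so log₂(1/p) is an integer.
H = Σ p·log₂(1/p) = 1/4·2 + 1/16·4 + 1/4·2 + 1/4·2 + 1/16·4 + 1/8·3 = 2.375 bits.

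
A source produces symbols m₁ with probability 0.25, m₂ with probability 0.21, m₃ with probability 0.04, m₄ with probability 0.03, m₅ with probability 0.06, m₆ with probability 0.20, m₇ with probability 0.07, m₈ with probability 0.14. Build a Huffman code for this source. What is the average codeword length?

2.74 bits/symbol

Repeatedly combine the two least-probable nodes; the expected code length is the sum of the merged weights.
merge 3/100 + 1/25 → 7/100
merge 3/50 + 7/100 → 13/100
merge 7/100 + 13/100 → 1/5
merge 7/50 + 1/5 → 17/50
merge 1/5 + 21/100 → 41/100
merge 1/4 + 17/50 → 59/100
merge 41/100 + 59/100 → 1
L = 7/100 + 13/100 + 1/5 + 17/50 + 41/100 + 59/100 + 1 = 137/50 = 2.74 bits/symbol.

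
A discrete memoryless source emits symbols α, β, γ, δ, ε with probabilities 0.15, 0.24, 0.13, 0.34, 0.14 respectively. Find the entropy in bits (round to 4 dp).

2.2136 bits

H = −Σ pᵢ log₂ pᵢ.
−0.15·log₂(0.15) = 0.4105
−0.24·log₂(0.24) = 0.4941
−0.13·log₂(0.13) = 0.3826
−0.34·log₂(0.34) = 0.5292
−0.14·log₂(0.14) = 0.3971
Sum ≈ 2.2136 → 2.2136 bits.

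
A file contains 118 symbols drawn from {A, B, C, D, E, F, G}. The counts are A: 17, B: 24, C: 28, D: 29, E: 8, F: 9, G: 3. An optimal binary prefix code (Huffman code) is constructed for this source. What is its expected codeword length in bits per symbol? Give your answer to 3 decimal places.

Probabilities are the counts divided by 118.
Repeatedly combine the two least-probable nodes; the expected code length is the sum of the merged weights.
merge 3/118 + 4/59 → 11/118
merge 9/118 + 11/118 → 10/59
merge 17/118 + 10/59 → 37/118
merge 12/59 + 14/59 → 26/59
merge 29/118 + 37/118 → 33/59
merge 26/59 + 33/59 → 1
L = 11/118 + 10/59 + 37/118 + 26/59 + 33/59 + 1 = 152/59 ≈ 2.576 bits/symbol.

2.576 bits/symbol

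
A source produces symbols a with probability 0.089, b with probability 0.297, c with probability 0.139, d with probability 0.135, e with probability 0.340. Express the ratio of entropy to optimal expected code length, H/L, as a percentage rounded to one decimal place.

Entropy H = −Σ p log₂ p ≈ 2.1457 bits.
Huffman merges: 89/1000+27/200→28/125; 139/1000+28/125→363/1000; 297/1000+17/50→637/1000; 363/1000+637/1000→1. L = 278/125 ≈ 2.2240.
Efficiency = H/L = 2.1457/2.2240 = 96.5%.

96.5%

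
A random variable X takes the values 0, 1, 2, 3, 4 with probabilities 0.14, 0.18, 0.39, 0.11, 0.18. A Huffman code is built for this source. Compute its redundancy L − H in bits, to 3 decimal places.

0.052 bits

Entropy H = −Σ p log₂ p ≈ 2.1678 bits.
Huffman merges: 11/100+7/50→1/4; 9/50+9/50→9/25; 1/4+9/25→61/100; 39/100+61/100→1. L = 111/50 ≈ 2.2200.
L − H = 2.2200 − 2.1678 = 0.052 bits.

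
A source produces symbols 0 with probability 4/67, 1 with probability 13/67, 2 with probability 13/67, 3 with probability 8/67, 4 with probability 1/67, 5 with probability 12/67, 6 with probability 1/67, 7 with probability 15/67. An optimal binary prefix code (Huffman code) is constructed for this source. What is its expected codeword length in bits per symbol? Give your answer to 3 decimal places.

Repeatedly combine the two least-probable nodes; the expected code length is the sum of the merged weights.
merge 1/67 + 1/67 → 2/67
merge 2/67 + 4/67 → 6/67
merge 6/67 + 8/67 → 14/67
merge 12/67 + 13/67 → 25/67
merge 13/67 + 14/67 → 27/67
merge 15/67 + 25/67 → 40/67
merge 27/67 + 40/67 → 1
L = 2/67 + 6/67 + 14/67 + 25/67 + 27/67 + 40/67 + 1 = 181/67 ≈ 2.701 bits/symbol.

2.701 bits/symbol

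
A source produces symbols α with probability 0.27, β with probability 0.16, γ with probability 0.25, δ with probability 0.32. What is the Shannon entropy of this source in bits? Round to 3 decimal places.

H = −Σ pᵢ log₂ pᵢ.
−0.27·log₂(0.27) = 0.5100
−0.16·log₂(0.16) = 0.4230
−0.25·log₂(0.25) = 0.5000
−0.32·log₂(0.32) = 0.5260
Sum ≈ 1.9591 → 1.959 bits.

1.959 bits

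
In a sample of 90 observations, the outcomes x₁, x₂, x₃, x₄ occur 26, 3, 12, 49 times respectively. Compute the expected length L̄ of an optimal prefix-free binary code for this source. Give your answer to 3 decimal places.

Probabilities are the counts divided by 90.
Repeatedly combine the two least-probable nodes; the expected code length is the sum of the merged weights.
merge 1/30 + 2/15 → 1/6
merge 1/6 + 13/45 → 41/90
merge 41/90 + 49/90 → 1
L = 1/6 + 41/90 + 1 = 73/45 ≈ 1.622 bits/symbol.

1.622 bits/symbol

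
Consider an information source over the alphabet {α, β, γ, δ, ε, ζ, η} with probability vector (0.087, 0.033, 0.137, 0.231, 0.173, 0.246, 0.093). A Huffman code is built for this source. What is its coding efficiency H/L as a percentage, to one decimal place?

98.5%

Entropy H = −Σ p log₂ p ≈ 2.6044 bits.
Huffman merges: 33/1000+87/1000→3/25; 93/1000+3/25→213/1000; 137/1000+173/1000→31/100; 213/1000+231/1000→111/250; 123/500+31/100→139/250; 111/250+139/250→1. L = 2643/1000 ≈ 2.6430.
Efficiency = H/L = 2.6044/2.6430 = 98.5%.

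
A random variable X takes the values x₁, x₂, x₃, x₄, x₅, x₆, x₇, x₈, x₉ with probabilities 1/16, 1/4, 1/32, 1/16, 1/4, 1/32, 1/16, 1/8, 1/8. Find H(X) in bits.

2.8125 bits

Each probability is a power of 1/2, so log₂(1/p) is an integer.
H = Σ p·log₂(1/p) = 1/16·4 + 1/4·2 + 1/32·5 + 1/16·4 + 1/4·2 + 1/32·5 + 1/16·4 + 1/8·3 + 1/8·3 = 2.8125 bits.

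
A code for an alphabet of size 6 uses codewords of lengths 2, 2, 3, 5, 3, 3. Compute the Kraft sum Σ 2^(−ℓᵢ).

With common denominator 2^5 = 32: Σ 2^(−ℓᵢ) = 8/32 + 8/32 + 4/32 + 1/32 + 4/32 + 4/32 = 29/32 = 0.90625.

0.90625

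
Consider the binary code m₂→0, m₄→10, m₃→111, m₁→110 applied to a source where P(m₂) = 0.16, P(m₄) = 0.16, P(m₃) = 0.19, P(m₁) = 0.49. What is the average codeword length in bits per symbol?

2.52 bits/symbol

L̄ = Σ pᵢ·ℓᵢ = 0.16·1 + 0.16·2 + 0.19·3 + 0.49·3 = 2.52 bits/symbol.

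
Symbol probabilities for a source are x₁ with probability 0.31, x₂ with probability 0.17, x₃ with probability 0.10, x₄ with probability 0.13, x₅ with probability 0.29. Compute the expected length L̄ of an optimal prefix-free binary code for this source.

Repeatedly combine the two least-probable nodes; the expected code length is the sum of the merged weights.
merge 1/10 + 13/100 → 23/100
merge 17/100 + 23/100 → 2/5
merge 29/100 + 31/100 → 3/5
merge 2/5 + 3/5 → 1
L = 23/100 + 2/5 + 3/5 + 1 = 223/100 = 2.23 bits/symbol.

2.23 bits/symbol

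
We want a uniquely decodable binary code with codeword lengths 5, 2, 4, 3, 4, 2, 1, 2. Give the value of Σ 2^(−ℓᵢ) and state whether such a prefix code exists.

1.53125; no

With common denominator 2^5 = 32: Σ 2^(−ℓᵢ) = 1/32 + 8/32 + 2/32 + 4/32 + 2/32 + 8/32 + 16/32 + 8/32 = 49/32 = 1.53125.
Kraft's inequality requires Σ ≤ 1; here Σ = 1.53125 > 1, so no such prefix code exists.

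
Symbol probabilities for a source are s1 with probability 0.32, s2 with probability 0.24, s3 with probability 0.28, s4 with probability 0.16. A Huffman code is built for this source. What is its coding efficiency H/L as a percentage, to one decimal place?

Entropy H = −Σ p log₂ p ≈ 1.9574 bits.
Huffman merges: 4/25+6/25→2/5; 7/25+8/25→3/5; 2/5+3/5→1. L = 2 ≈ 2.0000.
Efficiency = H/L = 1.9574/2.0000 = 97.9%.

97.9%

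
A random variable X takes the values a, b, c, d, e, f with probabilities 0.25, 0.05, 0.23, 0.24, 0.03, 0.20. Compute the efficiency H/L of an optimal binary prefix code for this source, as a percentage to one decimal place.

Entropy H = −Σ p log₂ p ≈ 2.3141 bits.
Huffman merges: 3/100+1/20→2/25; 2/25+1/5→7/25; 23/100+6/25→47/100; 1/4+7/25→53/100; 47/100+53/100→1. L = 59/25 ≈ 2.3600.
Efficiency = H/L = 2.3141/2.3600 = 98.1%.

98.1%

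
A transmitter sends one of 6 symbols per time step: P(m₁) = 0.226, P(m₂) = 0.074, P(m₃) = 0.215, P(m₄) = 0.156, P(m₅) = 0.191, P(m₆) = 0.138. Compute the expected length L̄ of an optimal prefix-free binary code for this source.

Repeatedly combine the two least-probable nodes; the expected code length is the sum of the merged weights.
merge 37/500 + 69/500 → 53/250
merge 39/250 + 191/1000 → 347/1000
merge 53/250 + 43/200 → 427/1000
merge 113/500 + 347/1000 → 573/1000
merge 427/1000 + 573/1000 → 1
L = 53/250 + 347/1000 + 427/1000 + 573/1000 + 1 = 2559/1000 = 2.559 bits/symbol.

2.559 bits/symbol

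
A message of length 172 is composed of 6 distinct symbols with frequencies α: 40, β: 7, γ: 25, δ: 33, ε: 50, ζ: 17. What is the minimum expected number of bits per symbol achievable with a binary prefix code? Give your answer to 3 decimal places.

Probabilities are the counts divided by 172.
Repeatedly combine the two least-probable nodes; the expected code length is the sum of the merged weights.
merge 7/172 + 17/172 → 6/43
merge 6/43 + 25/172 → 49/172
merge 33/172 + 10/43 → 73/172
merge 49/172 + 25/86 → 99/172
merge 73/172 + 99/172 → 1
L = 6/43 + 49/172 + 73/172 + 99/172 + 1 = 417/172 ≈ 2.424 bits/symbol.

2.424 bits/symbol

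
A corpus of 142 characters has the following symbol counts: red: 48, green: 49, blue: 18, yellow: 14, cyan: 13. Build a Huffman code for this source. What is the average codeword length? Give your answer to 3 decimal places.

2.162 bits/symbol

Probabilities are the counts divided by 142.
Repeatedly combine the two least-probable nodes; the expected code length is the sum of the merged weights.
merge 13/142 + 7/71 → 27/142
merge 9/71 + 27/142 → 45/142
merge 45/142 + 24/71 → 93/142
merge 49/142 + 93/142 → 1
L = 27/142 + 45/142 + 93/142 + 1 = 307/142 ≈ 2.162 bits/symbol.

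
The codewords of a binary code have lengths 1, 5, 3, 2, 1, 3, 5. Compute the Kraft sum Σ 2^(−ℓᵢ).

1.5625

With common denominator 2^5 = 32: Σ 2^(−ℓᵢ) = 16/32 + 1/32 + 4/32 + 8/32 + 16/32 + 4/32 + 1/32 = 50/32 = 1.5625.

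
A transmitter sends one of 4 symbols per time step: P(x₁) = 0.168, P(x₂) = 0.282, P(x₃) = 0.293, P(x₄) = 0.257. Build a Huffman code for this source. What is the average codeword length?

2 bits/symbol

Repeatedly combine the two least-probable nodes; the expected code length is the sum of the merged weights.
merge 21/125 + 257/1000 → 17/40
merge 141/500 + 293/1000 → 23/40
merge 17/40 + 23/40 → 1
L = 17/40 + 23/40 + 1 = 2 bits/symbol.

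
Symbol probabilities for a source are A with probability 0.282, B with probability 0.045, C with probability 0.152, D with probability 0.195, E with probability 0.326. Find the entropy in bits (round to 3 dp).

2.116 bits

H = −Σ pᵢ log₂ pᵢ.
−0.282·log₂(0.282) = 0.5150
−0.045·log₂(0.045) = 0.2013
−0.152·log₂(0.152) = 0.4131
−0.195·log₂(0.195) = 0.4599
−0.326·log₂(0.326) = 0.5272
Sum ≈ 2.1165 → 2.116 bits.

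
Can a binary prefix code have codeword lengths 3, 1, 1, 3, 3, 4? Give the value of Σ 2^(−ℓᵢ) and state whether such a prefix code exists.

1.4375; no

With common denominator 2^4 = 16: Σ 2^(−ℓᵢ) = 2/16 + 8/16 + 8/16 + 2/16 + 2/16 + 1/16 = 23/16 = 1.4375.
Kraft's inequality requires Σ ≤ 1; here Σ = 1.4375 > 1, so no such prefix code exists.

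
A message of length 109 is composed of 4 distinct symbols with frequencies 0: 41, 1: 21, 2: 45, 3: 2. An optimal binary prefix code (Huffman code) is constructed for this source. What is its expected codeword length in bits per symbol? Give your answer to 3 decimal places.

Probabilities are the counts divided by 109.
Repeatedly combine the two least-probable nodes; the expected code length is the sum of the merged weights.
merge 2/109 + 21/109 → 23/109
merge 23/109 + 41/109 → 64/109
merge 45/109 + 64/109 → 1
L = 23/109 + 64/109 + 1 = 196/109 ≈ 1.798 bits/symbol.

1.798 bits/symbol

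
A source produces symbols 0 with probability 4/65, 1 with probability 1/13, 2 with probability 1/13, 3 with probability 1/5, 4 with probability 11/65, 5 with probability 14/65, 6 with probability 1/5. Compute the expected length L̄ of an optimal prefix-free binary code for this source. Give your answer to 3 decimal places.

2.723 bits/symbol

Repeatedly combine the two least-probable nodes; the expected code length is the sum of the merged weights.
merge 4/65 + 1/13 → 9/65
merge 1/13 + 9/65 → 14/65
merge 11/65 + 1/5 → 24/65
merge 1/5 + 14/65 → 27/65
merge 14/65 + 24/65 → 38/65
merge 27/65 + 38/65 → 1
L = 9/65 + 14/65 + 24/65 + 27/65 + 38/65 + 1 = 177/65 ≈ 2.723 bits/symbol.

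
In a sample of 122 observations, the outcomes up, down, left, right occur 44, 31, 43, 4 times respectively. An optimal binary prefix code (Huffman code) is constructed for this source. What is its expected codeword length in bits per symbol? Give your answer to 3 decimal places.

Probabilities are the counts divided by 122.
Repeatedly combine the two least-probable nodes; the expected code length is the sum of the merged weights.
merge 2/61 + 31/122 → 35/122
merge 35/122 + 43/122 → 39/61
merge 22/61 + 39/61 → 1
L = 35/122 + 39/61 + 1 = 235/122 ≈ 1.926 bits/symbol.

1.926 bits/symbol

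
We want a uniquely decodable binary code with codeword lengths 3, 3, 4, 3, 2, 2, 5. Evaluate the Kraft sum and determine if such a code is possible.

0.96875; yes

With common denominator 2^5 = 32: Σ 2^(−ℓᵢ) = 4/32 + 4/32 + 2/32 + 4/32 + 8/32 + 8/32 + 1/32 = 31/32 = 0.96875.
Kraft's inequality requires Σ ≤ 1; here Σ = 0.96875 ≤ 1, so such a prefix code exists.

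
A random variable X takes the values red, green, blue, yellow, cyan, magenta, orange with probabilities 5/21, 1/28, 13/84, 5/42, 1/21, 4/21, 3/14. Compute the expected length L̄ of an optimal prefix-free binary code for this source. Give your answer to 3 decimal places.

2.631 bits/symbol

Repeatedly combine the two least-probable nodes; the expected code length is the sum of the merged weights.
merge 1/28 + 1/21 → 1/12
merge 1/12 + 5/42 → 17/84
merge 13/84 + 4/21 → 29/84
merge 17/84 + 3/14 → 5/12
merge 5/21 + 29/84 → 7/12
merge 5/12 + 7/12 → 1
L = 1/12 + 17/84 + 29/84 + 5/12 + 7/12 + 1 = 221/84 ≈ 2.631 bits/symbol.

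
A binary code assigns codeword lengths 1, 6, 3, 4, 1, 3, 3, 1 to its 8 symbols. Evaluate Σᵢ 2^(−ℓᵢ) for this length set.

1.953125

With common denominator 2^6 = 64: Σ 2^(−ℓᵢ) = 32/64 + 1/64 + 8/64 + 4/64 + 32/64 + 8/64 + 8/64 + 32/64 = 125/64 = 1.953125.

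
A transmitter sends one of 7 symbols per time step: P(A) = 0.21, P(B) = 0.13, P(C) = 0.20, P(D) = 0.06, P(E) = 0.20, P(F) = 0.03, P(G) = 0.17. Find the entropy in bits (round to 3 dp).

H = −Σ pᵢ log₂ pᵢ.
−0.21·log₂(0.21) = 0.4728
−0.13·log₂(0.13) = 0.3826
−0.20·log₂(0.20) = 0.4644
−0.06·log₂(0.06) = 0.2435
−0.20·log₂(0.20) = 0.4644
−0.03·log₂(0.03) = 0.1518
−0.17·log₂(0.17) = 0.4346
Sum ≈ 2.6141 → 2.614 bits.

2.614 bits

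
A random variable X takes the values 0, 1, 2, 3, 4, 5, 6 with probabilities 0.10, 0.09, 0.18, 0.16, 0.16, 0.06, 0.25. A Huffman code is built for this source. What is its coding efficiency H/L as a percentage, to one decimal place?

Entropy H = −Σ p log₂ p ≈ 2.6797 bits.
Huffman merges: 3/50+9/100→3/20; 1/10+3/20→1/4; 4/25+4/25→8/25; 9/50+1/4→43/100; 1/4+8/25→57/100; 43/100+57/100→1. L = 68/25 ≈ 2.7200.
Efficiency = H/L = 2.6797/2.7200 = 98.5%.

98.5%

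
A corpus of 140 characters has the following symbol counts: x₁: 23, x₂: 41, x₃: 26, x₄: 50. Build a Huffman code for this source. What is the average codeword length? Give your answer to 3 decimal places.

Probabilities are the counts divided by 140.
Repeatedly combine the two least-probable nodes; the expected code length is the sum of the merged weights.
merge 23/140 + 13/70 → 7/20
merge 41/140 + 7/20 → 9/14
merge 5/14 + 9/14 → 1
L = 7/20 + 9/14 + 1 = 279/140 ≈ 1.993 bits/symbol.

1.993 bits/symbol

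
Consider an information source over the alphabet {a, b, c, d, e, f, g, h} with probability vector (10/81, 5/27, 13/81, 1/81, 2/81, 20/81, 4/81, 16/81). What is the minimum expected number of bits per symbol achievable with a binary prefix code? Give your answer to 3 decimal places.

2.679 bits/symbol

Repeatedly combine the two least-probable nodes; the expected code length is the sum of the merged weights.
merge 1/81 + 2/81 → 1/27
merge 1/27 + 4/81 → 7/81
merge 7/81 + 10/81 → 17/81
merge 13/81 + 5/27 → 28/81
merge 16/81 + 17/81 → 11/27
merge 20/81 + 28/81 → 16/27
merge 11/27 + 16/27 → 1
L = 1/27 + 7/81 + 17/81 + 28/81 + 11/27 + 16/27 + 1 = 217/81 ≈ 2.679 bits/symbol.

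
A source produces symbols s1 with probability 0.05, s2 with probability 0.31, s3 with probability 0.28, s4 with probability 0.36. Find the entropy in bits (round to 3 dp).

H = −Σ pᵢ log₂ pᵢ.
−0.05·log₂(0.05) = 0.2161
−0.31·log₂(0.31) = 0.5238
−0.28·log₂(0.28) = 0.5142
−0.36·log₂(0.36) = 0.5306
Sum ≈ 1.7847 → 1.785 bits.

1.785 bits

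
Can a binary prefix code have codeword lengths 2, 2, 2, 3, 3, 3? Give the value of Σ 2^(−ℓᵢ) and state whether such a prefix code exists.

With common denominator 2^3 = 8: Σ 2^(−ℓᵢ) = 2/8 + 2/8 + 2/8 + 1/8 + 1/8 + 1/8 = 9/8 = 1.125.
Kraft's inequality requires Σ ≤ 1; here Σ = 1.125 > 1, so no such prefix code exists.

1.125; no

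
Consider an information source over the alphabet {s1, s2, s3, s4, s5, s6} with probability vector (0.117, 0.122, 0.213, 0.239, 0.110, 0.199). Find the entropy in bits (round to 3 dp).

H = −Σ pᵢ log₂ pᵢ.
−0.117·log₂(0.117) = 0.3622
−0.122·log₂(0.122) = 0.3703
−0.213·log₂(0.213) = 0.4752
−0.239·log₂(0.239) = 0.4935
−0.110·log₂(0.110) = 0.3503
−0.199·log₂(0.199) = 0.4635
Sum ≈ 2.5150 → 2.515 bits.

2.515 bits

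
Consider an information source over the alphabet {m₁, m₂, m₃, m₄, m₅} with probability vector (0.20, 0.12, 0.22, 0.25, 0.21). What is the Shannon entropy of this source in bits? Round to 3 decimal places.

H = −Σ pᵢ log₂ pᵢ.
−0.20·log₂(0.20) = 0.4644
−0.12·log₂(0.12) = 0.3671
−0.22·log₂(0.22) = 0.4806
−0.25·log₂(0.25) = 0.5000
−0.21·log₂(0.21) = 0.4728
Sum ≈ 2.2848 → 2.285 bits.

2.285 bits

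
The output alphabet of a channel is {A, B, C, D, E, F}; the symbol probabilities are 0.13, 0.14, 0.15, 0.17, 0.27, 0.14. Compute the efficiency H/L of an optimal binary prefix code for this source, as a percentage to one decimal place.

Entropy H = −Σ p log₂ p ≈ 2.5320 bits.
Huffman merges: 13/100+7/50→27/100; 7/50+3/20→29/100; 17/100+27/100→11/25; 27/100+29/100→14/25; 11/25+14/25→1. L = 64/25 ≈ 2.5600.
Efficiency = H/L = 2.5320/2.5600 = 98.9%.

98.9%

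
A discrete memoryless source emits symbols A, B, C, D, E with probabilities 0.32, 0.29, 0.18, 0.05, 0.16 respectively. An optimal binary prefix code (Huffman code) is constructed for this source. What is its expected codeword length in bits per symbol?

2.21 bits/symbol

Repeatedly combine the two least-probable nodes; the expected code length is the sum of the merged weights.
merge 1/20 + 4/25 → 21/100
merge 9/50 + 21/100 → 39/100
merge 29/100 + 8/25 → 61/100
merge 39/100 + 61/100 → 1
L = 21/100 + 39/100 + 61/100 + 1 = 221/100 = 2.21 bits/symbol.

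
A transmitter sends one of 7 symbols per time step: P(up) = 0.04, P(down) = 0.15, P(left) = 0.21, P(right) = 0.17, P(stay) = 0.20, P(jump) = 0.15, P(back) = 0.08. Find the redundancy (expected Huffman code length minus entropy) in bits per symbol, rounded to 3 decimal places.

Entropy H = −Σ p log₂ p ≈ 2.6701 bits.
Huffman merges: 1/25+2/25→3/25; 3/25+3/20→27/100; 3/20+17/100→8/25; 1/5+21/100→41/100; 27/100+8/25→59/100; 41/100+59/100→1. L = 271/100 ≈ 2.7100.
L − H = 2.7100 − 2.6701 = 0.040 bits.

0.040 bits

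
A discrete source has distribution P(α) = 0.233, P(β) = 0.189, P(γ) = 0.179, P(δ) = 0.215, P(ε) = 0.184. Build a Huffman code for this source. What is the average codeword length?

Repeatedly combine the two least-probable nodes; the expected code length is the sum of the merged weights.
merge 179/1000 + 23/125 → 363/1000
merge 189/1000 + 43/200 → 101/250
merge 233/1000 + 363/1000 → 149/250
merge 101/250 + 149/250 → 1
L = 363/1000 + 101/250 + 149/250 + 1 = 2363/1000 = 2.363 bits/symbol.

2.363 bits/symbol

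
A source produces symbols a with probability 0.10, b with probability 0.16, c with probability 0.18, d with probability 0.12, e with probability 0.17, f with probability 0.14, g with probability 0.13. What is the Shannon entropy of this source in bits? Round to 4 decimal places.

H = −Σ pᵢ log₂ pᵢ.
−0.10·log₂(0.10) = 0.3322
−0.16·log₂(0.16) = 0.4230
−0.18·log₂(0.18) = 0.4453
−0.12·log₂(0.12) = 0.3671
−0.17·log₂(0.17) = 0.4346
−0.14·log₂(0.14) = 0.3971
−0.13·log₂(0.13) = 0.3826
Sum ≈ 2.7819 → 2.7819 bits.

2.7819 bits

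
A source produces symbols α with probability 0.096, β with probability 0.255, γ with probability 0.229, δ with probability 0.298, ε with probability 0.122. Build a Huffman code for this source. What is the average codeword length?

Repeatedly combine the two least-probable nodes; the expected code length is the sum of the merged weights.
merge 12/125 + 61/500 → 109/500
merge 109/500 + 229/1000 → 447/1000
merge 51/200 + 149/500 → 553/1000
merge 447/1000 + 553/1000 → 1
L = 109/500 + 447/1000 + 553/1000 + 1 = 1109/500 = 2.218 bits/symbol.

2.218 bits/symbol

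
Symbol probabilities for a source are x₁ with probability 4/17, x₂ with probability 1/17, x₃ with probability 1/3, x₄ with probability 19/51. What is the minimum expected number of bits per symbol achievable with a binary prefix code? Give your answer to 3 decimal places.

Repeatedly combine the two least-probable nodes; the expected code length is the sum of the merged weights.
merge 1/17 + 4/17 → 5/17
merge 5/17 + 1/3 → 32/51
merge 19/51 + 32/51 → 1
L = 5/17 + 32/51 + 1 = 98/51 ≈ 1.922 bits/symbol.

1.922 bits/symbol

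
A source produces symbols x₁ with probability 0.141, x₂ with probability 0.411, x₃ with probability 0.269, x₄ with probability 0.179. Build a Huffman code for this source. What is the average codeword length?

Repeatedly combine the two least-probable nodes; the expected code length is the sum of the merged weights.
merge 141/1000 + 179/1000 → 8/25
merge 269/1000 + 8/25 → 589/1000
merge 411/1000 + 589/1000 → 1
L = 8/25 + 589/1000 + 1 = 1909/1000 = 1.909 bits/symbol.

1.909 bits/symbol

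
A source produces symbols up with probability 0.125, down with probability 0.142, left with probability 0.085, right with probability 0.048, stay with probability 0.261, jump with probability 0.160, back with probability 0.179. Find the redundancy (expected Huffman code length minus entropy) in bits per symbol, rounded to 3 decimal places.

Entropy H = −Σ p log₂ p ≈ 2.6605 bits.
Huffman merges: 6/125+17/200→133/1000; 1/8+133/1000→129/500; 71/500+4/25→151/500; 179/1000+129/500→437/1000; 261/1000+151/500→563/1000; 437/1000+563/1000→1. L = 2693/1000 ≈ 2.6930.
L − H = 2.6930 − 2.6605 = 0.032 bits.

0.032 bits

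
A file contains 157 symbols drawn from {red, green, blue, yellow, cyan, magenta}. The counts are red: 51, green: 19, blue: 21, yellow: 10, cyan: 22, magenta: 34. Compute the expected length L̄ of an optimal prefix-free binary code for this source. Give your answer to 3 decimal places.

Probabilities are the counts divided by 157.
Repeatedly combine the two least-probable nodes; the expected code length is the sum of the merged weights.
merge 10/157 + 19/157 → 29/157
merge 21/157 + 22/157 → 43/157
merge 29/157 + 34/157 → 63/157
merge 43/157 + 51/157 → 94/157
merge 63/157 + 94/157 → 1
L = 29/157 + 43/157 + 63/157 + 94/157 + 1 = 386/157 ≈ 2.459 bits/symbol.

2.459 bits/symbol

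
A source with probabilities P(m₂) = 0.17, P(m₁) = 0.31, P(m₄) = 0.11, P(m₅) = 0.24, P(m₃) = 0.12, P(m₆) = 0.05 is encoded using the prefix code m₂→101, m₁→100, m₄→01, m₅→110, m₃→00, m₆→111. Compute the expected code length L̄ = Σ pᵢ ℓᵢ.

L̄ = Σ pᵢ·ℓᵢ = 0.17·3 + 0.31·3 + 0.11·2 + 0.24·3 + 0.12·2 + 0.05·3 = 2.77 bits/symbol.

2.77 bits/symbol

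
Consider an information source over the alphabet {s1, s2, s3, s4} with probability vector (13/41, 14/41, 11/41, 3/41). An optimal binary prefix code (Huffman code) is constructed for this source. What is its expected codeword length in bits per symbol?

2 bits/symbol

Repeatedly combine the two least-probable nodes; the expected code length is the sum of the merged weights.
merge 3/41 + 11/41 → 14/41
merge 13/41 + 14/41 → 27/41
merge 14/41 + 27/41 → 1
L = 14/41 + 27/41 + 1 = 2 bits/symbol.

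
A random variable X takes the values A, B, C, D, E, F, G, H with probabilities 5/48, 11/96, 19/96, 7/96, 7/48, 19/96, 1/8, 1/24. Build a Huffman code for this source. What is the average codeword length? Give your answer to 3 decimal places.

Repeatedly combine the two least-probable nodes; the expected code length is the sum of the merged weights.
merge 1/24 + 7/96 → 11/96
merge 5/48 + 11/96 → 7/32
merge 11/96 + 1/8 → 23/96
merge 7/48 + 19/96 → 11/32
merge 19/96 + 7/32 → 5/12
merge 23/96 + 11/32 → 7/12
merge 5/12 + 7/12 → 1
L = 11/96 + 7/32 + 23/96 + 11/32 + 5/12 + 7/12 + 1 = 35/12 ≈ 2.917 bits/symbol.

2.917 bits/symbol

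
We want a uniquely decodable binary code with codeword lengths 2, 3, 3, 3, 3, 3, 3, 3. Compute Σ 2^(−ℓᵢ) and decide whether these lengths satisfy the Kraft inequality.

With common denominator 2^3 = 8: Σ 2^(−ℓᵢ) = 2/8 + 1/8 + 1/8 + 1/8 + 1/8 + 1/8 + 1/8 + 1/8 = 9/8 = 1.125.
Kraft's inequality requires Σ ≤ 1; here Σ = 1.125 > 1, so no such prefix code exists.

1.125; no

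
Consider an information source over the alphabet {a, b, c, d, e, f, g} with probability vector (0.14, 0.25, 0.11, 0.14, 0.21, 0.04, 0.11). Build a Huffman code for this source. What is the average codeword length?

2.69 bits/symbol

Repeatedly combine the two least-probable nodes; the expected code length is the sum of the merged weights.
merge 1/25 + 11/100 → 3/20
merge 11/100 + 7/50 → 1/4
merge 7/50 + 3/20 → 29/100
merge 21/100 + 1/4 → 23/50
merge 1/4 + 29/100 → 27/50
merge 23/50 + 27/50 → 1
L = 3/20 + 1/4 + 29/100 + 23/50 + 27/50 + 1 = 269/100 = 2.69 bits/symbol.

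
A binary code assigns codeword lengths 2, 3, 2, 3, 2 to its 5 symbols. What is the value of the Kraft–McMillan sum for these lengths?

With common denominator 2^3 = 8: Σ 2^(−ℓᵢ) = 2/8 + 1/8 + 2/8 + 1/8 + 2/8 = 8/8 = 1.

1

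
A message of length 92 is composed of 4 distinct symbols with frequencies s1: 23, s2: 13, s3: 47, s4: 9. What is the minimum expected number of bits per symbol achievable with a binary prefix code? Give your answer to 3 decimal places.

1.728 bits/symbol

Probabilities are the counts divided by 92.
Repeatedly combine the two least-probable nodes; the expected code length is the sum of the merged weights.
merge 9/92 + 13/92 → 11/46
merge 11/46 + 1/4 → 45/92
merge 45/92 + 47/92 → 1
L = 11/46 + 45/92 + 1 = 159/92 ≈ 1.728 bits/symbol.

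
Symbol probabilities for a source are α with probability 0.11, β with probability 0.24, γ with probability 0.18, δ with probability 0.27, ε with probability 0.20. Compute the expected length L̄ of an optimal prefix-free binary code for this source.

2.29 bits/symbol

Repeatedly combine the two least-probable nodes; the expected code length is the sum of the merged weights.
merge 11/100 + 9/50 → 29/100
merge 1/5 + 6/25 → 11/25
merge 27/100 + 29/100 → 14/25
merge 11/25 + 14/25 → 1
L = 29/100 + 11/25 + 14/25 + 1 = 229/100 = 2.29 bits/symbol.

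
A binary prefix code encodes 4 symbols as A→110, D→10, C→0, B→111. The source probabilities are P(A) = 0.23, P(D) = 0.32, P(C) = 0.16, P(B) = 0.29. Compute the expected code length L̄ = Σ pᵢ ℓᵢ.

2.36 bits/symbol

L̄ = Σ pᵢ·ℓᵢ = 0.23·3 + 0.32·2 + 0.16·1 + 0.29·3 = 2.36 bits/symbol.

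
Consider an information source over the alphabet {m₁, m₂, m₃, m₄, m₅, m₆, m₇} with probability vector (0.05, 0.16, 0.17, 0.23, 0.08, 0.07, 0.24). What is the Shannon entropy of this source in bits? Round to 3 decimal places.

H = −Σ pᵢ log₂ pᵢ.
−0.05·log₂(0.05) = 0.2161
−0.16·log₂(0.16) = 0.4230
−0.17·log₂(0.17) = 0.4346
−0.23·log₂(0.23) = 0.4877
−0.08·log₂(0.08) = 0.2915
−0.07·log₂(0.07) = 0.2686
−0.24·log₂(0.24) = 0.4941
Sum ≈ 2.6156 → 2.616 bits.

2.616 bits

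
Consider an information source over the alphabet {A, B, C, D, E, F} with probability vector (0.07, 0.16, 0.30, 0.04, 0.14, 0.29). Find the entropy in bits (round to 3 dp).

H = −Σ pᵢ log₂ pᵢ.
−0.07·log₂(0.07) = 0.2686
−0.16·log₂(0.16) = 0.4230
−0.30·log₂(0.30) = 0.5211
−0.04·log₂(0.04) = 0.1858
−0.14·log₂(0.14) = 0.3971
−0.29·log₂(0.29) = 0.5179
Sum ≈ 2.3134 → 2.313 bits.

2.313 bits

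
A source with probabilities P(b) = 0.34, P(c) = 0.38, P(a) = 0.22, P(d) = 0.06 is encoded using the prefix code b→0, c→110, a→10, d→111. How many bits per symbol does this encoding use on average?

L̄ = Σ pᵢ·ℓᵢ = 0.34·1 + 0.38·3 + 0.22·2 + 0.06·3 = 2.1 bits/symbol.

2.1 bits/symbol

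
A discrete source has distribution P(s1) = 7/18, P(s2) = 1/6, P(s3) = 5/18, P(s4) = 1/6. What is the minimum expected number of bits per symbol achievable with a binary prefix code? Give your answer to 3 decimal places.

Repeatedly combine the two least-probable nodes; the expected code length is the sum of the merged weights.
merge 1/6 + 1/6 → 1/3
merge 5/18 + 1/3 → 11/18
merge 7/18 + 11/18 → 1
L = 1/3 + 11/18 + 1 = 35/18 ≈ 1.944 bits/symbol.

1.944 bits/symbol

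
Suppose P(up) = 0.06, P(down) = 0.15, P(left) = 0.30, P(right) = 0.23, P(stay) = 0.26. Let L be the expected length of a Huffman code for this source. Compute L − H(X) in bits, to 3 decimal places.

Entropy H = −Σ p log₂ p ≈ 2.1681 bits.
Huffman merges: 3/50+3/20→21/100; 21/100+23/100→11/25; 13/50+3/10→14/25; 11/25+14/25→1. L = 221/100 ≈ 2.2100.
L − H = 2.2100 − 2.1681 = 0.042 bits.

0.042 bits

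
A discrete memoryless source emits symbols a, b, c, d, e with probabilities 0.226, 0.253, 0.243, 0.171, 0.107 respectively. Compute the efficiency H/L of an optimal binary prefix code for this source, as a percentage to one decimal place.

Entropy H = −Σ p log₂ p ≈ 2.2632 bits.
Huffman merges: 107/1000+171/1000→139/500; 113/500+243/1000→469/1000; 253/1000+139/500→531/1000; 469/1000+531/1000→1. L = 1139/500 ≈ 2.2780.
Efficiency = H/L = 2.2632/2.2780 = 99.4%.

99.4%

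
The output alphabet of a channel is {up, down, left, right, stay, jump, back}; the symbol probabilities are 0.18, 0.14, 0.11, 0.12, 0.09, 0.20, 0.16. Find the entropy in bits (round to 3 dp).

2.760 bits

H = −Σ pᵢ log₂ pᵢ.
−0.18·log₂(0.18) = 0.4453
−0.14·log₂(0.14) = 0.3971
−0.11·log₂(0.11) = 0.3503
−0.12·log₂(0.12) = 0.3671
−0.09·log₂(0.09) = 0.3127
−0.20·log₂(0.20) = 0.4644
−0.16·log₂(0.16) = 0.4230
Sum ≈ 2.7598 → 2.760 bits.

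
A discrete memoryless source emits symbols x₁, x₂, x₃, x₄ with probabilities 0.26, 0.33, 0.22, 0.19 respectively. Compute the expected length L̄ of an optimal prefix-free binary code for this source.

2 bits/symbol

Repeatedly combine the two least-probable nodes; the expected code length is the sum of the merged weights.
merge 19/100 + 11/50 → 41/100
merge 13/50 + 33/100 → 59/100
merge 41/100 + 59/100 → 1
L = 41/100 + 59/100 + 1 = 2 bits/symbol.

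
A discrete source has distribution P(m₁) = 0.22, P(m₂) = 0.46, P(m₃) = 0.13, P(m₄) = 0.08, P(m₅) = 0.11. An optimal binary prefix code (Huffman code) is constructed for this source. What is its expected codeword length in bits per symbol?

Repeatedly combine the two least-probable nodes; the expected code length is the sum of the merged weights.
merge 2/25 + 11/100 → 19/100
merge 13/100 + 19/100 → 8/25
merge 11/50 + 8/25 → 27/50
merge 23/50 + 27/50 → 1
L = 19/100 + 8/25 + 27/50 + 1 = 41/20 = 2.05 bits/symbol.

2.05 bits/symbol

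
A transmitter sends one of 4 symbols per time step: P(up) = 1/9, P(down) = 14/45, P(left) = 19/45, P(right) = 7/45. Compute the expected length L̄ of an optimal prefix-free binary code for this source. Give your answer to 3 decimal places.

Repeatedly combine the two least-probable nodes; the expected code length is the sum of the merged weights.
merge 1/9 + 7/45 → 4/15
merge 4/15 + 14/45 → 26/45
merge 19/45 + 26/45 → 1
L = 4/15 + 26/45 + 1 = 83/45 ≈ 1.844 bits/symbol.

1.844 bits/symbol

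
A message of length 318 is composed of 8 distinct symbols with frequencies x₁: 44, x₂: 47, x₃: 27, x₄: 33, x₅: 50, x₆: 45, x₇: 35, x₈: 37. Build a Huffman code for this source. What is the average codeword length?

3 bits/symbol

Probabilities are the counts divided by 318.
Repeatedly combine the two least-probable nodes; the expected code length is the sum of the merged weights.
merge 9/106 + 11/106 → 10/53
merge 35/318 + 37/318 → 12/53
merge 22/159 + 15/106 → 89/318
merge 47/318 + 25/159 → 97/318
merge 10/53 + 12/53 → 22/53
merge 89/318 + 97/318 → 31/53
merge 22/53 + 31/53 → 1
L = 10/53 + 12/53 + 89/318 + 97/318 + 22/53 + 31/53 + 1 = 3 bits/symbol.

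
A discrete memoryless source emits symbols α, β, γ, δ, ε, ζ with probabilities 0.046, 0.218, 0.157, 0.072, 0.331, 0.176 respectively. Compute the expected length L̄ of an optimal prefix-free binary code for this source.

Repeatedly combine the two least-probable nodes; the expected code length is the sum of the merged weights.
merge 23/500 + 9/125 → 59/500
merge 59/500 + 157/1000 → 11/40
merge 22/125 + 109/500 → 197/500
merge 11/40 + 331/1000 → 303/500
merge 197/500 + 303/500 → 1
L = 59/500 + 11/40 + 197/500 + 303/500 + 1 = 2393/1000 = 2.393 bits/symbol.

2.393 bits/symbol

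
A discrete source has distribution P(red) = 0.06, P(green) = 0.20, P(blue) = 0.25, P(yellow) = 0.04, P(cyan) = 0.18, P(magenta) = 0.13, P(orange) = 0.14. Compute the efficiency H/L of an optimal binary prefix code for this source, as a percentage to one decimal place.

Entropy H = −Σ p log₂ p ≈ 2.6187 bits.
Huffman merges: 1/25+3/50→1/10; 1/10+13/100→23/100; 7/50+9/50→8/25; 1/5+23/100→43/100; 1/4+8/25→57/100; 43/100+57/100→1. L = 53/20 ≈ 2.6500.
Efficiency = H/L = 2.6187/2.6500 = 98.8%.

98.8%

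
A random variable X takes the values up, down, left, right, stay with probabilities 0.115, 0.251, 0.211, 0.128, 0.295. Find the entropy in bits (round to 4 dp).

2.2322 bits

H = −Σ pᵢ log₂ pᵢ.
−0.115·log₂(0.115) = 0.3588
−0.251·log₂(0.251) = 0.5006
−0.211·log₂(0.211) = 0.4736
−0.128·log₂(0.128) = 0.3796
−0.295·log₂(0.295) = 0.5196
Sum ≈ 2.2322 → 2.2322 bits.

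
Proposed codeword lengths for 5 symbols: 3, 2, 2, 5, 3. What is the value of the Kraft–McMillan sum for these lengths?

With common denominator 2^5 = 32: Σ 2^(−ℓᵢ) = 4/32 + 8/32 + 8/32 + 1/32 + 4/32 = 25/32 = 0.78125.

0.78125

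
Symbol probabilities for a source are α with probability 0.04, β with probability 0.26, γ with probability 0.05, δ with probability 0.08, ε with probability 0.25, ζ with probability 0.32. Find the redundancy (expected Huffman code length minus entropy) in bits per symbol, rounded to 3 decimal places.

0.035 bits

Entropy H = −Σ p log₂ p ≈ 2.2247 bits.
Huffman merges: 1/25+1/20→9/100; 2/25+9/100→17/100; 17/100+1/4→21/50; 13/50+8/25→29/50; 21/50+29/50→1. L = 113/50 ≈ 2.2600.
L − H = 2.2600 − 2.2247 = 0.035 bits.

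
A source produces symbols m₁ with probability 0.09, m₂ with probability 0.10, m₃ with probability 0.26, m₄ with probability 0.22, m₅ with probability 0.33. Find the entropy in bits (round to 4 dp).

H = −Σ pᵢ log₂ pᵢ.
−0.09·log₂(0.09) = 0.3127
−0.10·log₂(0.10) = 0.3322
−0.26·log₂(0.26) = 0.5053
−0.22·log₂(0.22) = 0.4806
−0.33·log₂(0.33) = 0.5278
Sum ≈ 2.1585 → 2.1585 bits.

2.1585 bits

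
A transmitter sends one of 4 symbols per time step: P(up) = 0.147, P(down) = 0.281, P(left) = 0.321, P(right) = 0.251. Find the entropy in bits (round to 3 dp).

H = −Σ pᵢ log₂ pᵢ.
−0.147·log₂(0.147) = 0.4066
−0.281·log₂(0.281) = 0.5146
−0.321·log₂(0.321) = 0.5262
−0.251·log₂(0.251) = 0.5006
Sum ≈ 1.9480 → 1.948 bits.

1.948 bits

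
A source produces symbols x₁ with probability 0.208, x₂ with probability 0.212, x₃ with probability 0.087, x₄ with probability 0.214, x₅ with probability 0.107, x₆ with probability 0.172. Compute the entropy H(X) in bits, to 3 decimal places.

H = −Σ pᵢ log₂ pᵢ.
−0.208·log₂(0.208) = 0.4712
−0.212·log₂(0.212) = 0.4744
−0.087·log₂(0.087) = 0.3065
−0.214·log₂(0.214) = 0.4760
−0.107·log₂(0.107) = 0.3450
−0.172·log₂(0.172) = 0.4368
Sum ≈ 2.5099 → 2.510 bits.

2.510 bits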